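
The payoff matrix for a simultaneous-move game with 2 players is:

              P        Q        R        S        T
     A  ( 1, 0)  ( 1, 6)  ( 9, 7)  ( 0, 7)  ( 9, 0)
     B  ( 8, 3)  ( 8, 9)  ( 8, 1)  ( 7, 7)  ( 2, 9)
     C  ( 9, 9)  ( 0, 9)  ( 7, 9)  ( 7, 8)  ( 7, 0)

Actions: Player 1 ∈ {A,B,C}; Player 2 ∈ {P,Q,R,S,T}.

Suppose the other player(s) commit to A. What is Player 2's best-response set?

u_2(P vs A) = 0
u_2(Q vs A) = 6
u_2(R vs A) = 7
u_2(S vs A) = 7
u_2(T vs A) = 0
max payoff 7 at {R,S}

argmax u_2 = {R,S}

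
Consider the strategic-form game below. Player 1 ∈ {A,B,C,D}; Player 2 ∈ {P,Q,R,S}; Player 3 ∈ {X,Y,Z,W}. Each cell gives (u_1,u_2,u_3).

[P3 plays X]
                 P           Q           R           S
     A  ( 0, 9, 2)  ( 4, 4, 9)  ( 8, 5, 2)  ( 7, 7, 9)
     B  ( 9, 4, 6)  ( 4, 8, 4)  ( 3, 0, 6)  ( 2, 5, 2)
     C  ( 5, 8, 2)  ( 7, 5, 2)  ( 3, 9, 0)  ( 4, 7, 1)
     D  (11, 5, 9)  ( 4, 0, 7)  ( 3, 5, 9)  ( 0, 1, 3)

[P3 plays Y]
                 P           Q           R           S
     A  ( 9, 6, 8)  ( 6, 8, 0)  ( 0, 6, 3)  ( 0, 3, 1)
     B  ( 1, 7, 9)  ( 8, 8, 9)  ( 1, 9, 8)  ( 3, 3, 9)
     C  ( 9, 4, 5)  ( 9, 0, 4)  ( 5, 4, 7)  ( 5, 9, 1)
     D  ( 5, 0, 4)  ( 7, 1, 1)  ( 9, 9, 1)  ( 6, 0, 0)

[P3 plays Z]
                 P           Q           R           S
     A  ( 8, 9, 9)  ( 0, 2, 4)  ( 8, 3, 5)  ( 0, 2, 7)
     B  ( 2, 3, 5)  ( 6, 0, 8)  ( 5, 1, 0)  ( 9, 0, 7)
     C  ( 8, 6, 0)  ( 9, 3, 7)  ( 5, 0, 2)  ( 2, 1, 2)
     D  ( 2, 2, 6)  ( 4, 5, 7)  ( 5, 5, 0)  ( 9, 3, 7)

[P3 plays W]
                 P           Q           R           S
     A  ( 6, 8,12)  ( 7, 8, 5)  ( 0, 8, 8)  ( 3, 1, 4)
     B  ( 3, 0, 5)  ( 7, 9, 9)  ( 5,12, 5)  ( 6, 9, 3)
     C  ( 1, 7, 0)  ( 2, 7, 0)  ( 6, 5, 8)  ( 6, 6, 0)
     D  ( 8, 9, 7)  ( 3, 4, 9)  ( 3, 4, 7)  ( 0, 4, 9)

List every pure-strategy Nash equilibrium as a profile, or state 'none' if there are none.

(A,P,X): not NE [P1→D gives 11>0; P3→W gives 12>2]
(A,P,Y): not NE [P2→Q gives 8>6; P3→W gives 12>8]
(A,P,Z): not NE [P3→W gives 12>9]
(A,P,W): not NE [P1→D gives 8>6]
(A,Q,X): not NE [P1→C gives 7>4; P2→P gives 9>4]
(A,Q,Y): not NE [P1→C gives 9>6; P3→X gives 9>0]
(A,Q,Z): not NE [P1→C gives 9>0; P2→P gives 9>2; P3→X gives 9>4]
(A,Q,W): not NE [P3→X gives 9>5]
(A,R,X): not NE [P2→P gives 9>5; P3→W gives 8>2]
(A,R,Y): not NE [P1→D gives 9>0; P2→Q gives 8>6; P3→W gives 8>3]
(A,R,Z): not NE [P2→P gives 9>3; P3→W gives 8>5]
(A,R,W): not NE [P1→C gives 6>0]
(A,S,X): not NE [P2→P gives 9>7]
(A,S,Y): not NE [P1→D gives 6>0; P2→Q gives 8>3; P3→X gives 9>1]
(A,S,Z): not NE [P1→D gives 9>0; P2→P gives 9>2; P3→X gives 9>7]
(A,S,W): not NE [P1→C gives 6>3; P2→R gives 8>1; P3→X gives 9>4]
(B,P,X): not NE [P1→D gives 11>9; P2→Q gives 8>4; P3→Y gives 9>6]
(B,P,Y): not NE [P1→C gives 9>1; P2→R gives 9>7]
(B,P,Z): not NE [P1→C gives 8>2; P3→Y gives 9>5]
(B,P,W): not NE [P1→D gives 8>3; P2→R gives 12>0; P3→Y gives 9>5]
(B,Q,X): not NE [P1→C gives 7>4; P3→W gives 9>4]
(B,Q,Y): not NE [P1→C gives 9>8; P2→R gives 9>8]
(B,Q,Z): not NE [P1→C gives 9>6; P2→P gives 3>0; P3→W gives 9>8]
(B,Q,W): not NE [P2→R gives 12>9]
(B,R,X): not NE [P1→A gives 8>3; P2→Q gives 8>0; P3→Y gives 8>6]
(B,R,Y): not NE [P1→D gives 9>1]
(B,R,Z): not NE [P1→A gives 8>5; P2→P gives 3>1; P3→Y gives 8>0]
(B,R,W): not NE [P1→C gives 6>5; P3→Y gives 8>5]
(B,S,X): not NE [P1→A gives 7>2; P2→Q gives 8>5; P3→Y gives 9>2]
(B,S,Y): not NE [P1→D gives 6>3; P2→R gives 9>3]
(B,S,Z): not NE [P2→P gives 3>0; P3→Y gives 9>7]
(B,S,W): not NE [P2→R gives 12>9; P3→Y gives 9>3]
(C,P,X): not NE [P1→D gives 11>5; P2→R gives 9>8; P3→Y gives 5>2]
(C,P,Y): not NE [P2→S gives 9>4]
(C,P,Z): not NE [P3→Y gives 5>0]
(C,P,W): not NE [P1→D gives 8>1; P3→Y gives 5>0]
(C,Q,X): not NE [P2→R gives 9>5; P3→Z gives 7>2]
(C,Q,Y): not NE [P2→S gives 9>0; P3→Z gives 7>4]
(C,Q,Z): not NE [P2→P gives 6>3]
(C,Q,W): not NE [P1→B gives 7>2; P3→Z gives 7>0]
(C,R,X): not NE [P1→A gives 8>3; P3→W gives 8>0]
(C,R,Y): not NE [P1→D gives 9>5; P2→S gives 9>4; P3→W gives 8>7]
(C,R,Z): not NE [P1→A gives 8>5; P2→P gives 6>0; P3→W gives 8>2]
(C,R,W): not NE [P2→Q gives 7>5]
(C,S,X): not NE [P1→A gives 7>4; P2→R gives 9>7; P3→Z gives 2>1]
(C,S,Y): not NE [P1→D gives 6>5; P3→Z gives 2>1]
(C,S,Z): not NE [P1→D gives 9>2; P2→P gives 6>1]
(C,S,W): not NE [P2→Q gives 7>6; P3→Z gives 2>0]
(D,P,X): NE
(D,P,Y): not NE [P1→C gives 9>5; P2→R gives 9>0; P3→X gives 9>4]
(D,P,Z): not NE [P1→C gives 8>2; P2→R gives 5>2; P3→X gives 9>6]
(D,P,W): not NE [P3→X gives 9>7]
(D,Q,X): not NE [P1→C gives 7>4; P2→R gives 5>0; P3→W gives 9>7]
(D,Q,Y): not NE [P1→C gives 9>7; P2→R gives 9>1; P3→W gives 9>1]
(D,Q,Z): not NE [P1→C gives 9>4; P3→W gives 9>7]
(D,Q,W): not NE [P1→B gives 7>3; P2→P gives 9>4]
(D,R,X): not NE [P1→A gives 8>3]
(D,R,Y): not NE [P3→X gives 9>1]
(D,R,Z): not NE [P1→A gives 8>5; P3→X gives 9>0]
(D,R,W): not NE [P1→C gives 6>3; P2→P gives 9>4; P3→X gives 9>7]
(D,S,X): not NE [P1→A gives 7>0; P2→R gives 5>1; P3→W gives 9>3]
(D,S,Y): not NE [P2→R gives 9>0; P3→W gives 9>0]
(D,S,Z): not NE [P2→R gives 5>3; P3→W gives 9>7]
(D,S,W): not NE [P1→C gives 6>0; P2→P gives 9>4]

Nash profiles: (D,P,X)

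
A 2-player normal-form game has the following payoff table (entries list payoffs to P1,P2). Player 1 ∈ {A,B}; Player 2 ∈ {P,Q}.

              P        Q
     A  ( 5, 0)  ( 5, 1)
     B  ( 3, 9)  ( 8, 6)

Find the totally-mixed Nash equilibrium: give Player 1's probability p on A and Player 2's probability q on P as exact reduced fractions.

P1 indiff ⇒ q·5+(1-q)·5 = q·3+(1-q)·8 ⇒ q(2) = (1-q)(3) ⇒ q = 3/5
P2 indiff ⇒ p·0+(1-p)·9 = p·1+(1-p)·6 ⇒ p(-1) = (1-p)(-3) ⇒ p = 3/4

P1 mixes 3/4 on A; P2 mixes 3/5 on P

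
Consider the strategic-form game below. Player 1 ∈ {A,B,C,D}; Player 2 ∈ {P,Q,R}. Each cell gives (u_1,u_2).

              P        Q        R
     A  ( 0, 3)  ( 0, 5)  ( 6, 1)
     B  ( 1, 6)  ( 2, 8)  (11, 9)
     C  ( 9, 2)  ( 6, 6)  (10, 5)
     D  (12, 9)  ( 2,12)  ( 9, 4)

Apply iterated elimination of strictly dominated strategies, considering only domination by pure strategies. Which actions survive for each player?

P1 drop A (B beats it: P:1>0 Q:2>0 R:11>6)
P2 drop P (Q beats it: B:8>6 C:6>2 D:12>9)
P1 drop D (C beats it: Q:6>2 R:10>9)
P1→{B,C} P2→{Q,R}

IESDS → P1:{B,C} P2:{Q,R}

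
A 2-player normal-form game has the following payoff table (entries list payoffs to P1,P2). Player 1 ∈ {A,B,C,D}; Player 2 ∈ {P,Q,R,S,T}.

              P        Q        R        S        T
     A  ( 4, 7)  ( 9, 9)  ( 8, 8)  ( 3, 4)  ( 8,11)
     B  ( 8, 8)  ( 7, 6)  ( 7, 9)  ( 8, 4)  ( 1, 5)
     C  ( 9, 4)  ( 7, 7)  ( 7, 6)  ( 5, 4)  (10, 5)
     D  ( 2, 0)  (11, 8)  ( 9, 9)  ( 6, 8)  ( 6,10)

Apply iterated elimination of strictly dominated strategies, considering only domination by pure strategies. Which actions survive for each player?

IESDS → P1:{A,C,D} P2:{Q,R,T}

P2 drop P (R beats it: A:8>7 B:9>8 C:6>4 D:9>0)
P2 drop S (R beats it: A:8>4 B:9>4 C:6>4 D:9>8)
P1 drop B (A beats it: Q:9>7 R:8>7 T:8>1)
P1→{A,C,D} P2→{Q,R,T}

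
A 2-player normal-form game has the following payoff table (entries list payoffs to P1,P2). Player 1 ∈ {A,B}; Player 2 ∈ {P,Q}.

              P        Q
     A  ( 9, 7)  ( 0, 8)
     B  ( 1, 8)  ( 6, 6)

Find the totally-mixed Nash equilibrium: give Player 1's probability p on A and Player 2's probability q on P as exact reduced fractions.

P1 mixes 2/3 on A; P2 mixes 3/7 on P

P1 indiff ⇒ q·9+(1-q)·0 = q·1+(1-q)·6 ⇒ q(8) = (1-q)(6) ⇒ q = 3/7
P2 indiff ⇒ p·7+(1-p)·8 = p·8+(1-p)·6 ⇒ p(-1) = (1-p)(-2) ⇒ p = 2/3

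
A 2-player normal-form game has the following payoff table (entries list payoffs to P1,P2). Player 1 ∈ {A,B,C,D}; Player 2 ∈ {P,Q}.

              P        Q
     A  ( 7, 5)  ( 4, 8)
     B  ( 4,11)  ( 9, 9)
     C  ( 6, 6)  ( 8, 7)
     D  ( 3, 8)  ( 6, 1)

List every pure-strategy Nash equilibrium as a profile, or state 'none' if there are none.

(A,P): not NE [P2→Q gives 8>5]
(A,Q): not NE [P1→B gives 9>4]
(B,P): not NE [P1→A gives 7>4]
(B,Q): not NE [P2→P gives 11>9]
(C,P): not NE [P1→A gives 7>6; P2→Q gives 7>6]
(C,Q): not NE [P1→B gives 9>8]
(D,P): not NE [P1→A gives 7>3]
(D,Q): not NE [P1→B gives 9>6; P2→P gives 8>1]

No pure NE.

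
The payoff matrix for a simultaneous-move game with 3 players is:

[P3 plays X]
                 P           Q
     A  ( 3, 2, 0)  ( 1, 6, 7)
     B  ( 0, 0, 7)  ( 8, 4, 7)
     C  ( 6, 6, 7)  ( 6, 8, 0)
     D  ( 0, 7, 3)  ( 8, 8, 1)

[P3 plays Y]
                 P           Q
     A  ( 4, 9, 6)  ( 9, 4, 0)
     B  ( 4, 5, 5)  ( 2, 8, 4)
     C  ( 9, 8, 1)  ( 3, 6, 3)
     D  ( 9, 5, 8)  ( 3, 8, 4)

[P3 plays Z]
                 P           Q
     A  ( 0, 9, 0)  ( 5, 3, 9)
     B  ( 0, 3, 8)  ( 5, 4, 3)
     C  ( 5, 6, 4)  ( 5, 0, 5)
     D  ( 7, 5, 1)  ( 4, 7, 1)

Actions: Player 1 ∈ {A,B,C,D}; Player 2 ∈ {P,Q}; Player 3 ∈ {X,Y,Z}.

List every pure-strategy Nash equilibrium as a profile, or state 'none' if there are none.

NE set: (B,Q,X)

(A,P,X): not NE [P1→C gives 6>3; P2→Q gives 6>2; P3→Y gives 6>0]
(A,P,Y): not NE [P1→D gives 9>4]
(A,P,Z): not NE [P1→D gives 7>0; P3→Y gives 6>0]
(A,Q,X): not NE [P1→D gives 8>1; P3→Z gives 9>7]
(A,Q,Y): not NE [P2→P gives 9>4; P3→Z gives 9>0]
(A,Q,Z): not NE [P2→P gives 9>3]
(B,P,X): not NE [P1→C gives 6>0; P2→Q gives 4>0; P3→Z gives 8>7]
(B,P,Y): not NE [P1→D gives 9>4; P2→Q gives 8>5; P3→Z gives 8>5]
(B,P,Z): not NE [P1→D gives 7>0; P2→Q gives 4>3]
(B,Q,X): NE
(B,Q,Y): not NE [P1→A gives 9>2; P3→X gives 7>4]
(B,Q,Z): not NE [P3→X gives 7>3]
(C,P,X): not NE [P2→Q gives 8>6]
(C,P,Y): not NE [P3→X gives 7>1]
(C,P,Z): not NE [P1→D gives 7>5; P3→X gives 7>4]
(C,Q,X): not NE [P1→D gives 8>6; P3→Z gives 5>0]
(C,Q,Y): not NE [P1→A gives 9>3; P2→P gives 8>6; P3→Z gives 5>3]
(C,Q,Z): not NE [P2→P gives 6>0]
(D,P,X): not NE [P1→C gives 6>0; P2→Q gives 8>7; P3→Y gives 8>3]
(D,P,Y): not NE [P2→Q gives 8>5]
(D,P,Z): not NE [P2→Q gives 7>5; P3→Y gives 8>1]
(D,Q,X): not NE [P3→Y gives 4>1]
(D,Q,Y): not NE [P1→A gives 9>3]
(D,Q,Z): not NE [P1→C gives 5>4; P3→Y gives 4>1]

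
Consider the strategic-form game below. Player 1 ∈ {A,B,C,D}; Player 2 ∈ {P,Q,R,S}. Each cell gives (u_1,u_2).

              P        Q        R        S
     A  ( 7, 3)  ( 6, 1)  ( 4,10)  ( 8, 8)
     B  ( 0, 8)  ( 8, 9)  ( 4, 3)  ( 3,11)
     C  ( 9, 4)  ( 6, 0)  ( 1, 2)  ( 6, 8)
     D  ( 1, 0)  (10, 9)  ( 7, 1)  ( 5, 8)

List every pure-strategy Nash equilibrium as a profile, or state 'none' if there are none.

(A,P): not NE [P1→C gives 9>7; P2→R gives 10>3]
(A,Q): not NE [P1→D gives 10>6; P2→R gives 10>1]
(A,R): not NE [P1→D gives 7>4]
(A,S): not NE [P2→R gives 10>8]
(B,P): not NE [P1→C gives 9>0; P2→S gives 11>8]
(B,Q): not NE [P1→D gives 10>8; P2→S gives 11>9]
(B,R): not NE [P1→D gives 7>4; P2→S gives 11>3]
(B,S): not NE [P1→A gives 8>3]
(C,P): not NE [P2→S gives 8>4]
(C,Q): not NE [P1→D gives 10>6; P2→S gives 8>0]
(C,R): not NE [P1→D gives 7>1; P2→S gives 8>2]
(C,S): not NE [P1→A gives 8>6]
(D,P): not NE [P1→C gives 9>1; P2→Q gives 9>0]
(D,Q): NE
(D,R): not NE [P2→Q gives 9>1]
(D,S): not NE [P1→A gives 8>5; P2→Q gives 9>8]

Nash profiles: (D,Q)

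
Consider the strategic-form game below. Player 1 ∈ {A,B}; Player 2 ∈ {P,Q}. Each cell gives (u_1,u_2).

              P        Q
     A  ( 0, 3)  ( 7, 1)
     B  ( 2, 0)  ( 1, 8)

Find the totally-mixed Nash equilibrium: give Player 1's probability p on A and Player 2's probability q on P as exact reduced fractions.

P1 indiff ⇒ q·0+(1-q)·7 = q·2+(1-q)·1 ⇒ q(-2) = (1-q)(-6) ⇒ q = 3/4
P2 indiff ⇒ p·3+(1-p)·0 = p·1+(1-p)·8 ⇒ p(2) = (1-p)(8) ⇒ p = 4/5

(p,q) = (4/5, 3/4)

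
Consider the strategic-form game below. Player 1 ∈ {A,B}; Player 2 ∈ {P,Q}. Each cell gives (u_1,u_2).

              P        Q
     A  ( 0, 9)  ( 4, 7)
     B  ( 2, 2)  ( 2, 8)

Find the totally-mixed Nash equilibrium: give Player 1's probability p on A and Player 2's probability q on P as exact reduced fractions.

P1 indiff ⇒ q·0+(1-q)·4 = q·2+(1-q)·2 ⇒ q(-2) = (1-q)(-2) ⇒ q = 1/2
P2 indiff ⇒ p·9+(1-p)·2 = p·7+(1-p)·8 ⇒ p(2) = (1-p)(6) ⇒ p = 3/4

(p,q) = (3/4, 1/2)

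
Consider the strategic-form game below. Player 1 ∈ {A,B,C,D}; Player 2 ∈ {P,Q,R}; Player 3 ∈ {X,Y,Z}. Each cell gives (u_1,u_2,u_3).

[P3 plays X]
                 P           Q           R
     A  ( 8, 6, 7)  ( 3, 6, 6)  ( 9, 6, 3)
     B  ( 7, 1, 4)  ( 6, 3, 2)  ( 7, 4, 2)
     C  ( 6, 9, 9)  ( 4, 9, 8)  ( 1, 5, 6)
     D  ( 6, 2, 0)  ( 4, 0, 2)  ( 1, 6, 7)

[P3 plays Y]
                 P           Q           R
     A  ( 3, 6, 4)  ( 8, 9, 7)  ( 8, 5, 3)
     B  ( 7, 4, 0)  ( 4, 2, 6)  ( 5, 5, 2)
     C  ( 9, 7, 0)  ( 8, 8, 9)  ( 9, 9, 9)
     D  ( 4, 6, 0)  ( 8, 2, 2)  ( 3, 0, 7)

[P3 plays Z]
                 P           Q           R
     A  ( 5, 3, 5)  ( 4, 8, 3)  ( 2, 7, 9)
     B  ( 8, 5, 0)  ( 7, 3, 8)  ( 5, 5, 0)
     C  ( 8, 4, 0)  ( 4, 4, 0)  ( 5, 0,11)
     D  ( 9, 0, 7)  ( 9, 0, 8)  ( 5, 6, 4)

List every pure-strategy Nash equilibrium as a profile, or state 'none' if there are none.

PSNE = {(A,P,X), (A,Q,Y)}

(A,P,X): NE
(A,P,Y): not NE [P1→C gives 9>3; P2→Q gives 9>6; P3→X gives 7>4]
(A,P,Z): not NE [P1→D gives 9>5; P2→Q gives 8>3; P3→X gives 7>5]
(A,Q,X): not NE [P1→B gives 6>3; P3→Y gives 7>6]
(A,Q,Y): NE
(A,Q,Z): not NE [P1→D gives 9>4; P3→Y gives 7>3]
(A,R,X): not NE [P3→Z gives 9>3]
(A,R,Y): not NE [P1→C gives 9>8; P2→Q gives 9>5; P3→Z gives 9>3]
(A,R,Z): not NE [P1→D gives 5>2; P2→Q gives 8>7]
(B,P,X): not NE [P1→A gives 8>7; P2→R gives 4>1]
(B,P,Y): not NE [P1→C gives 9>7; P2→R gives 5>4; P3→X gives 4>0]
(B,P,Z): not NE [P1→D gives 9>8; P3→X gives 4>0]
(B,Q,X): not NE [P2→R gives 4>3; P3→Z gives 8>2]
(B,Q,Y): not NE [P1→D gives 8>4; P2→R gives 5>2; P3→Z gives 8>6]
(B,Q,Z): not NE [P1→D gives 9>7; P2→R gives 5>3]
(B,R,X): not NE [P1→A gives 9>7]
(B,R,Y): not NE [P1→C gives 9>5]
(B,R,Z): not NE [P3→Y gives 2>0]
(C,P,X): not NE [P1→A gives 8>6]
(C,P,Y): not NE [P2→R gives 9>7; P3→X gives 9>0]
(C,P,Z): not NE [P1→D gives 9>8; P3→X gives 9>0]
(C,Q,X): not NE [P1→B gives 6>4; P3→Y gives 9>8]
(C,Q,Y): not NE [P2→R gives 9>8]
(C,Q,Z): not NE [P1→D gives 9>4; P3→Y gives 9>0]
(C,R,X): not NE [P1→A gives 9>1; P2→Q gives 9>5; P3→Z gives 11>6]
(C,R,Y): not NE [P3→Z gives 11>9]
(C,R,Z): not NE [P2→Q gives 4>0]
(D,P,X): not NE [P1→A gives 8>6; P2→R gives 6>2; P3→Z gives 7>0]
(D,P,Y): not NE [P1→C gives 9>4; P3→Z gives 7>0]
(D,P,Z): not NE [P2→R gives 6>0]
(D,Q,X): not NE [P1→B gives 6>4; P2→R gives 6>0; P3→Z gives 8>2]
(D,Q,Y): not NE [P2→P gives 6>2; P3→Z gives 8>2]
(D,Q,Z): not NE [P2→R gives 6>0]
(D,R,X): not NE [P1→A gives 9>1]
(D,R,Y): not NE [P1→C gives 9>3; P2→P gives 6>0]
(D,R,Z): not NE [P3→Y gives 7>4]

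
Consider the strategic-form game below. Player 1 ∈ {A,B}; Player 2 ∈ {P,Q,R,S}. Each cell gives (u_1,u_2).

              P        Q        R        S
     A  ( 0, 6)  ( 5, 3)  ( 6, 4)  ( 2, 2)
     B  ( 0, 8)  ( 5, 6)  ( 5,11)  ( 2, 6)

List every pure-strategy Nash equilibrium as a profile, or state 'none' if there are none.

NE set: (A,P)

(A,P): NE
(A,Q): not NE [P2→P gives 6>3]
(A,R): not NE [P2→P gives 6>4]
(A,S): not NE [P2→P gives 6>2]
(B,P): not NE [P2→R gives 11>8]
(B,Q): not NE [P2→R gives 11>6]
(B,R): not NE [P1→A gives 6>5]
(B,S): not NE [P2→R gives 11>6]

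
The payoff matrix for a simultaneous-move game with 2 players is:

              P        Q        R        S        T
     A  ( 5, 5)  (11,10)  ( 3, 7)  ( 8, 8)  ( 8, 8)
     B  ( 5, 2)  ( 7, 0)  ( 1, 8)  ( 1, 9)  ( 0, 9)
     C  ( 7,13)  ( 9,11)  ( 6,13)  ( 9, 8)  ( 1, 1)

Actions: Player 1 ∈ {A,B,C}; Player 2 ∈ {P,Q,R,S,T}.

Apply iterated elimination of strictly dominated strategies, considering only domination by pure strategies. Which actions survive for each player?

P1 drop B (C beats it: P:7>5 Q:9>7 R:6>1 S:9>1 T:1>0)
P2 drop S (Q beats it: A:10>8 C:11>8)
P2 drop T (Q beats it: A:10>8 C:11>1)
P1→{A,C} P2→{P,Q,R}

Survivors P1:{A,C} P2:{P,Q,R}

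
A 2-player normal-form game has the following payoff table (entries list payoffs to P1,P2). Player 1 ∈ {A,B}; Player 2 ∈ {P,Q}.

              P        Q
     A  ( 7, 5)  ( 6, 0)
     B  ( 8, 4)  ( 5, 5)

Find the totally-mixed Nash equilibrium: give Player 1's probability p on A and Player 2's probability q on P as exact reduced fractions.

P1 indiff ⇒ q·7+(1-q)·6 = q·8+(1-q)·5 ⇒ q(-1) = (1-q)(-1) ⇒ q = 1/2
P2 indiff ⇒ p·5+(1-p)·4 = p·0+(1-p)·5 ⇒ p(5) = (1-p)(1) ⇒ p = 1/6

p=1/6, q=1/2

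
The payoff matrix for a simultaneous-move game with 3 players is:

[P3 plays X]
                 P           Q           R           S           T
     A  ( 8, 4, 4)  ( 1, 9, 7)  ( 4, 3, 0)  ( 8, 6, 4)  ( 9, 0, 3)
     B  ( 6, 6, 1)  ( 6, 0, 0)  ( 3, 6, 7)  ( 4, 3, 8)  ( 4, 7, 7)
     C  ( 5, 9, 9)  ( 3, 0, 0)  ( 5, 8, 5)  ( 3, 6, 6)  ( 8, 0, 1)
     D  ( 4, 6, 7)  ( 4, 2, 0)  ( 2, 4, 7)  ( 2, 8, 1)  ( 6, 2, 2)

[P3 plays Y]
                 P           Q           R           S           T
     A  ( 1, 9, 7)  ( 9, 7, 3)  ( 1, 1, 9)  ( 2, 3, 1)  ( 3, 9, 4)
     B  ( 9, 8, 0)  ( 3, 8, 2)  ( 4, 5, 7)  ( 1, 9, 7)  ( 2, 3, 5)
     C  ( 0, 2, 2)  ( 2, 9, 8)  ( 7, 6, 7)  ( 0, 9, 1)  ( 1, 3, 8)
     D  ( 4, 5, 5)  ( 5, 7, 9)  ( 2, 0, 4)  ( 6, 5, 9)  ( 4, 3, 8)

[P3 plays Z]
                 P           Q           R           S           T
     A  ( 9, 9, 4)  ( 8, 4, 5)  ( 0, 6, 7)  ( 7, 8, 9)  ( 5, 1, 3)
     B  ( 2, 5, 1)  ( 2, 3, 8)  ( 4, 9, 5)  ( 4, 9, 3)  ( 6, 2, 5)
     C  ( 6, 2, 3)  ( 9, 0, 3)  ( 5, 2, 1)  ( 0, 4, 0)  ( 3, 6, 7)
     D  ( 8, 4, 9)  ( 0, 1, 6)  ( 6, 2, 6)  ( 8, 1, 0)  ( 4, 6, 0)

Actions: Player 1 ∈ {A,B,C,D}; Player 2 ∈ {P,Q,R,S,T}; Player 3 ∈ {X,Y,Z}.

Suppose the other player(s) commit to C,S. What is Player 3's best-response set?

P3 best: {X}

u_3(X vs C,S) = 6
u_3(Y vs C,S) = 1
u_3(Z vs C,S) = 0
max payoff 6 at {X}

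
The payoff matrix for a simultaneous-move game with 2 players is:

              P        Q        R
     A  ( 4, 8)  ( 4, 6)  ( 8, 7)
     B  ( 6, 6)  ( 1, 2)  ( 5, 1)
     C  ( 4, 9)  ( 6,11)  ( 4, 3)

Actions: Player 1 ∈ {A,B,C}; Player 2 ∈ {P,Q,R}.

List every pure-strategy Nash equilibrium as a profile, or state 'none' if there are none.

PSNE = {(B,P), (C,Q)}

(A,P): not NE [P1→B gives 6>4]
(A,Q): not NE [P1→C gives 6>4; P2→P gives 8>6]
(A,R): not NE [P2→P gives 8>7]
(B,P): NE
(B,Q): not NE [P1→C gives 6>1; P2→P gives 6>2]
(B,R): not NE [P1→A gives 8>5; P2→P gives 6>1]
(C,P): not NE [P1→B gives 6>4; P2→Q gives 11>9]
(C,Q): NE
(C,R): not NE [P1→A gives 8>4; P2→Q gives 11>3]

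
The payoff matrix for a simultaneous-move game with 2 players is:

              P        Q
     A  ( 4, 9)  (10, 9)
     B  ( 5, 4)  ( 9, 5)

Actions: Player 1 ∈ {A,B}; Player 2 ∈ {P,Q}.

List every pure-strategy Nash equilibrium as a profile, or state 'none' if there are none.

(A,P): not NE [P1→B gives 5>4]
(A,Q): NE
(B,P): not NE [P2→Q gives 5>4]
(B,Q): not NE [P1→A gives 10>9]

Nash profiles: (A,Q)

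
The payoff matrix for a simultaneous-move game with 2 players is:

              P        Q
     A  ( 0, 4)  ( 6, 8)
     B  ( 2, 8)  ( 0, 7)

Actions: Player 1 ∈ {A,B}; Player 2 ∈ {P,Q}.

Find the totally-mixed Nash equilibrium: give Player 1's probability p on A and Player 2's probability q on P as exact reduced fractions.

(p,q) = (1/5, 3/4)

P1 indiff ⇒ q·0+(1-q)·6 = q·2+(1-q)·0 ⇒ q(-2) = (1-q)(-6) ⇒ q = 3/4
P2 indiff ⇒ p·4+(1-p)·8 = p·8+(1-p)·7 ⇒ p(-4) = (1-p)(-1) ⇒ p = 1/5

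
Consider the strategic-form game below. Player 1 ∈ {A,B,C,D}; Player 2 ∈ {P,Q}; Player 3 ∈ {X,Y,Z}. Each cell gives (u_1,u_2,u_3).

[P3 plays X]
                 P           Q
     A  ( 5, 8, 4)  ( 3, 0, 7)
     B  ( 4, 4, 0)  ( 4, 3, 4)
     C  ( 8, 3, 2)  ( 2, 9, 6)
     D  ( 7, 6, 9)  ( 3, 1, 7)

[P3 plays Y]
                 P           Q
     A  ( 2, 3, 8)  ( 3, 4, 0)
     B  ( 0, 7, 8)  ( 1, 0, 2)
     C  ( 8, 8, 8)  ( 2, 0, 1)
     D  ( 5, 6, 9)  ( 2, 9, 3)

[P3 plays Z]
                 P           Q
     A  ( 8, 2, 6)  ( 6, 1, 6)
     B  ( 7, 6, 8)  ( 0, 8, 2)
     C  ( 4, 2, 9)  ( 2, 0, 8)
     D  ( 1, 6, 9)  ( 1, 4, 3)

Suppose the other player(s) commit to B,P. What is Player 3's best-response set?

BR_3 = {Y,Z}

u_3(X vs B,P) = 0
u_3(Y vs B,P) = 8
u_3(Z vs B,P) = 8
max payoff 8 at {Y,Z}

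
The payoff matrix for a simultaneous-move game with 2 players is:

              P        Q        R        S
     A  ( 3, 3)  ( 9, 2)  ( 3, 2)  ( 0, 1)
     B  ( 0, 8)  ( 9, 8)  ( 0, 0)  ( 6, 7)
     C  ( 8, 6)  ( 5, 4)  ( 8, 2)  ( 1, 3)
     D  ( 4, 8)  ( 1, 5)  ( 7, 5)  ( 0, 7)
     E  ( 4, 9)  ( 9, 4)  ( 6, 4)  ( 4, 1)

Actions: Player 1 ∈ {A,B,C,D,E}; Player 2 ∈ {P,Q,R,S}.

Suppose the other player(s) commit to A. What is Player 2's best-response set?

BR_2 = {P}

u_2(P vs A) = 3
u_2(Q vs A) = 2
u_2(R vs A) = 2
u_2(S vs A) = 1
max payoff 3 at {P}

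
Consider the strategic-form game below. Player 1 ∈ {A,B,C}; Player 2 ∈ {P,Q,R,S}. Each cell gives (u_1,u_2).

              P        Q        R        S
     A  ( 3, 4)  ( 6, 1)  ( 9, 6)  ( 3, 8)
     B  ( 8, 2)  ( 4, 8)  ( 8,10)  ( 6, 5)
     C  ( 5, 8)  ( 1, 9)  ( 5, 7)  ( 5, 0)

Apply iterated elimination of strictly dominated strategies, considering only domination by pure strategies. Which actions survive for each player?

Remaining: P1:{A,B} P2:{R,S}

P1 drop C (B beats it: P:8>5 Q:4>1 R:8>5 S:6>5)
P2 drop P (R beats it: A:6>4 B:10>2)
P2 drop Q (R beats it: A:6>1 B:10>8)
P1→{A,B} P2→{R,S}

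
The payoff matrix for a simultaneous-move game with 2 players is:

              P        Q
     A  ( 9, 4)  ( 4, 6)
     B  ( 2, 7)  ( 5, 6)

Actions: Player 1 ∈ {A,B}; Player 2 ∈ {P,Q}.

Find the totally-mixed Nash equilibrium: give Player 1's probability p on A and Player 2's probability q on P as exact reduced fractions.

P1 mixes 1/3 on A; P2 mixes 1/8 on P

P1 indiff ⇒ q·9+(1-q)·4 = q·2+(1-q)·5 ⇒ q(7) = (1-q)(1) ⇒ q = 1/8
P2 indiff ⇒ p·4+(1-p)·7 = p·6+(1-p)·6 ⇒ p(-2) = (1-p)(-1) ⇒ p = 1/3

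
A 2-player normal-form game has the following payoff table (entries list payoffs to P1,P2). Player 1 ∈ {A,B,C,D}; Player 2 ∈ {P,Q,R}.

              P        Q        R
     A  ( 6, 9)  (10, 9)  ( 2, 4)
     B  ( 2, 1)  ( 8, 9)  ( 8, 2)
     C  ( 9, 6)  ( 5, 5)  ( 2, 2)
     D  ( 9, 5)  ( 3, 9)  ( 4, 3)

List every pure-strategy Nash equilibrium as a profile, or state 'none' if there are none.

(A,P): not NE [P1→D gives 9>6]
(A,Q): NE
(A,R): not NE [P1→B gives 8>2; P2→Q gives 9>4]
(B,P): not NE [P1→D gives 9>2; P2→Q gives 9>1]
(B,Q): not NE [P1→A gives 10>8]
(B,R): not NE [P2→Q gives 9>2]
(C,P): NE
(C,Q): not NE [P1→A gives 10>5; P2→P gives 6>5]
(C,R): not NE [P1→B gives 8>2; P2→P gives 6>2]
(D,P): not NE [P2→Q gives 9>5]
(D,Q): not NE [P1→A gives 10>3]
(D,R): not NE [P1→B gives 8>4; P2→Q gives 9>3]

PSNE = {(A,Q), (C,P)}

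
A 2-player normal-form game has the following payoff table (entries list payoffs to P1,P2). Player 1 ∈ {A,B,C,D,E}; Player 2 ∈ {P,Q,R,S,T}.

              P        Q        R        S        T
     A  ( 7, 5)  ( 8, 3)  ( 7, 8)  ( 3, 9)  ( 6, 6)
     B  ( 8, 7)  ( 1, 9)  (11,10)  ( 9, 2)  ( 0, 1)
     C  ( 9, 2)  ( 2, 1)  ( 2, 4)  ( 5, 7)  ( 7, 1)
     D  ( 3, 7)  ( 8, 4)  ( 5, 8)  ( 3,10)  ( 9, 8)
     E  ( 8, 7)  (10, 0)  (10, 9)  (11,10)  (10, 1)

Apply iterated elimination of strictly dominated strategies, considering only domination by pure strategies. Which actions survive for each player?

Survivors P1:{B,E} P2:{R,S}

P1 drop A (E beats it: P:8>7 Q:10>8 R:10>7 S:11>3 T:10>6)
P1 drop D (E beats it: P:8>3 Q:10>8 R:10>5 S:11>3 T:10>9)
P2 drop P (R beats it: B:10>7 C:4>2 E:9>7)
P1 drop C (E beats it: Q:10>2 R:10>2 S:11>5 T:10>7)
P2 drop Q (R beats it: B:10>9 E:9>0)
P2 drop T (R beats it: B:10>1 E:9>1)
P1→{B,E} P2→{R,S}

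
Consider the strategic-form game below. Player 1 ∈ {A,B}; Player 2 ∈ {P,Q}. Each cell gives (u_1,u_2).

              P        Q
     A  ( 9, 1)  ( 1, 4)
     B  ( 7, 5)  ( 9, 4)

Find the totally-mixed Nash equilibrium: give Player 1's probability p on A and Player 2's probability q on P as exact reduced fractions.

p=1/4, q=4/5

P1 indiff ⇒ q·9+(1-q)·1 = q·7+(1-q)·9 ⇒ q(2) = (1-q)(8) ⇒ q = 4/5
P2 indiff ⇒ p·1+(1-p)·5 = p·4+(1-p)·4 ⇒ p(-3) = (1-p)(-1) ⇒ p = 1/4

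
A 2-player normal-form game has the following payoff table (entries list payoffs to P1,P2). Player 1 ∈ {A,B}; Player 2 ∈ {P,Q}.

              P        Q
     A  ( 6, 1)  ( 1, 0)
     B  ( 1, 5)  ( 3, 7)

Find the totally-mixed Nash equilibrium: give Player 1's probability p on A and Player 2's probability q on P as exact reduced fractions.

P1 mixes 2/3 on A; P2 mixes 2/7 on P

P1 indiff ⇒ q·6+(1-q)·1 = q·1+(1-q)·3 ⇒ q(5) = (1-q)(2) ⇒ q = 2/7
P2 indiff ⇒ p·1+(1-p)·5 = p·0+(1-p)·7 ⇒ p(1) = (1-p)(2) ⇒ p = 2/3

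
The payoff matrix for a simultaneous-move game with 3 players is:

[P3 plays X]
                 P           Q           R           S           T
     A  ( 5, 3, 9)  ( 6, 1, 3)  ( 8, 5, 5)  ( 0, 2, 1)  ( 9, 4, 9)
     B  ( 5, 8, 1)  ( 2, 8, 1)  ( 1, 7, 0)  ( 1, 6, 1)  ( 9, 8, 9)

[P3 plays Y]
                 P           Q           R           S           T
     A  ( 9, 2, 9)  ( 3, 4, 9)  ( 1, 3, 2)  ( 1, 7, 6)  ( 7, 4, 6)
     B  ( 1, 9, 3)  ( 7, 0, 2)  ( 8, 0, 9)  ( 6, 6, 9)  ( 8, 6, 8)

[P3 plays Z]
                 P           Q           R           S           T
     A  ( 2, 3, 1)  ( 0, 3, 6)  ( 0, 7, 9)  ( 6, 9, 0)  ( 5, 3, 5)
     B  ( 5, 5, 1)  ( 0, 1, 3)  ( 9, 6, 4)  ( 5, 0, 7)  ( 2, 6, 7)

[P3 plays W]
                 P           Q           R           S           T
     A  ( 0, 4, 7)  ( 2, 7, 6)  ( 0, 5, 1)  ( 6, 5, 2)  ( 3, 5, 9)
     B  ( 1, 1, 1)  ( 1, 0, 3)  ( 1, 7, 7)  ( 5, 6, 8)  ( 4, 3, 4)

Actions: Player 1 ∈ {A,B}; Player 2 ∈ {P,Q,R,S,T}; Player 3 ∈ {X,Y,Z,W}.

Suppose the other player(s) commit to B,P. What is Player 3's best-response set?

u_3(X vs B,P) = 1
u_3(Y vs B,P) = 3
u_3(Z vs B,P) = 1
u_3(W vs B,P) = 1
max payoff 3 at {Y}

argmax u_3 = {Y}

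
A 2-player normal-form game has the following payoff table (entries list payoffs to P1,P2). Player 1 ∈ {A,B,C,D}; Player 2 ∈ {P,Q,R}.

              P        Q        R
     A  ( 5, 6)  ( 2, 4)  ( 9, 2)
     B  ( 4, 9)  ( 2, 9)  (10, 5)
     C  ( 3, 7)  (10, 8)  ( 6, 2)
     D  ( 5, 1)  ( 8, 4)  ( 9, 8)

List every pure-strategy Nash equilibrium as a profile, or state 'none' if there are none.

Nash profiles: (A,P), (C,Q)

(A,P): NE
(A,Q): not NE [P1→C gives 10>2; P2→P gives 6>4]
(A,R): not NE [P1→B gives 10>9; P2→P gives 6>2]
(B,P): not NE [P1→D gives 5>4]
(B,Q): not NE [P1→C gives 10>2]
(B,R): not NE [P2→Q gives 9>5]
(C,P): not NE [P1→D gives 5>3; P2→Q gives 8>7]
(C,Q): NE
(C,R): not NE [P1→B gives 10>6; P2→Q gives 8>2]
(D,P): not NE [P2→R gives 8>1]
(D,Q): not NE [P1→C gives 10>8; P2→R gives 8>4]
(D,R): not NE [P1→B gives 10>9]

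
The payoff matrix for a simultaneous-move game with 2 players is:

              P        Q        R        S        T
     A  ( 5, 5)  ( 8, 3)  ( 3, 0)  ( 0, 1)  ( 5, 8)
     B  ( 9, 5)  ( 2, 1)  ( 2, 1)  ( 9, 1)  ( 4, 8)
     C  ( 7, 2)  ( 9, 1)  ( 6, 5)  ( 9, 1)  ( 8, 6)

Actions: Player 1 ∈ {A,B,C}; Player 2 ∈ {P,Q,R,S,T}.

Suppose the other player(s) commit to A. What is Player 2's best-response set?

u_2(P vs A) = 5
u_2(Q vs A) = 3
u_2(R vs A) = 0
u_2(S vs A) = 1
u_2(T vs A) = 8
max payoff 8 at {T}

argmax u_2 = {T}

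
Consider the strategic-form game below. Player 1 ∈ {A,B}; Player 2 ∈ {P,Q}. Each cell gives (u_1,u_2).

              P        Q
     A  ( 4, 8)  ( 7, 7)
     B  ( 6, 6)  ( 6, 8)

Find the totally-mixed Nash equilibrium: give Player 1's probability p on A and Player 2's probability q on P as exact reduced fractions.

(p,q) = (2/3, 1/3)

P1 indiff ⇒ q·4+(1-q)·7 = q·6+(1-q)·6 ⇒ q(-2) = (1-q)(-1) ⇒ q = 1/3
P2 indiff ⇒ p·8+(1-p)·6 = p·7+(1-p)·8 ⇒ p(1) = (1-p)(2) ⇒ p = 2/3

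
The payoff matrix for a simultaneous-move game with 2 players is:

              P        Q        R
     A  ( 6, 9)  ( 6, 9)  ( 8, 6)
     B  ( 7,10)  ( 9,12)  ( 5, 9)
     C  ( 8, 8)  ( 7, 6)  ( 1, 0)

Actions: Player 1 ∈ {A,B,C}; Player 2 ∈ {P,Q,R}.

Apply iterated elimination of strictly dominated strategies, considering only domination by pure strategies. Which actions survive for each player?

Remaining: P1:{B,C} P2:{P,Q}

P2 drop R (P beats it: A:9>6 B:10>9 C:8>0)
P1 drop A (B beats it: P:7>6 Q:9>6)
P1→{B,C} P2→{P,Q}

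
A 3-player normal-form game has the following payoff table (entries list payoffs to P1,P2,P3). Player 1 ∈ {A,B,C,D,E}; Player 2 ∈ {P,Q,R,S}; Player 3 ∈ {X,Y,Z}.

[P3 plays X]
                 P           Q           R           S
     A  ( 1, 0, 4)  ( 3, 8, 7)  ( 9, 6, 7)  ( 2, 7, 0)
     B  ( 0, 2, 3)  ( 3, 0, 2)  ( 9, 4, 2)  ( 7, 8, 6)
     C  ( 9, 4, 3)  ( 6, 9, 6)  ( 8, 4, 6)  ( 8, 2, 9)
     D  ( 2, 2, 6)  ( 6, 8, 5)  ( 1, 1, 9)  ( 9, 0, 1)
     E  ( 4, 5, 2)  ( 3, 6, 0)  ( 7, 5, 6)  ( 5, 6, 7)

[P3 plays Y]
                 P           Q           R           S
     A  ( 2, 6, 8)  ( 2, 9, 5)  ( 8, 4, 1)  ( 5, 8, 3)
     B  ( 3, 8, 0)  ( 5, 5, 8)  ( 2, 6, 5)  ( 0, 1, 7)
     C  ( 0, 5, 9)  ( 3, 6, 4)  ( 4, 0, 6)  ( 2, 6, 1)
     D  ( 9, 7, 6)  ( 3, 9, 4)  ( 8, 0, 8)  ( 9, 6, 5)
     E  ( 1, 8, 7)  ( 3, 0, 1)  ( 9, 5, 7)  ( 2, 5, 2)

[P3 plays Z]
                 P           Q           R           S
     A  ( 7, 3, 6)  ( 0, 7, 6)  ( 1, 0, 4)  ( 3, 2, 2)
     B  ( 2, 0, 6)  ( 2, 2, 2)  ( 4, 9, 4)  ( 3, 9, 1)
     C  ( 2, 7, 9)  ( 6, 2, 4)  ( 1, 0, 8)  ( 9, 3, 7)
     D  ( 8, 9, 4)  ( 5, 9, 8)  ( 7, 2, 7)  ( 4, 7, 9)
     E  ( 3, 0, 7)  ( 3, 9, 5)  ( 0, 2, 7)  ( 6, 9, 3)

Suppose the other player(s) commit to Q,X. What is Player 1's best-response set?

P1 best: {C,D}

u_1(A vs Q,X) = 3
u_1(B vs Q,X) = 3
u_1(C vs Q,X) = 6
u_1(D vs Q,X) = 6
u_1(E vs Q,X) = 3
max payoff 6 at {C,D}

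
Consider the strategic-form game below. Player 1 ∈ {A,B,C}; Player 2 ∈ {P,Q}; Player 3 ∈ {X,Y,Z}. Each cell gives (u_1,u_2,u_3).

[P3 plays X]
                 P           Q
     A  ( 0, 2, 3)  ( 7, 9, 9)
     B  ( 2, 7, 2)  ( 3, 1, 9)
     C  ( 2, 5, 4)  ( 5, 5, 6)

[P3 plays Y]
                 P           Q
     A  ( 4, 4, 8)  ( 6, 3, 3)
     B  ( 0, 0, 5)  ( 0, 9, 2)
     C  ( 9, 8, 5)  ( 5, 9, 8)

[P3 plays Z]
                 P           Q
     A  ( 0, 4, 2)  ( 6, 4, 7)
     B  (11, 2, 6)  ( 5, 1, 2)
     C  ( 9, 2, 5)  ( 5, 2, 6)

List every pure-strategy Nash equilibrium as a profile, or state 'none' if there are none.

(A,P,X): not NE [P1→C gives 2>0; P2→Q gives 9>2; P3→Y gives 8>3]
(A,P,Y): not NE [P1→C gives 9>4]
(A,P,Z): not NE [P1→B gives 11>0; P3→Y gives 8>2]
(A,Q,X): NE
(A,Q,Y): not NE [P2→P gives 4>3; P3→X gives 9>3]
(A,Q,Z): not NE [P3→X gives 9>7]
(B,P,X): not NE [P3→Z gives 6>2]
(B,P,Y): not NE [P1→C gives 9>0; P2→Q gives 9>0; P3→Z gives 6>5]
(B,P,Z): NE
(B,Q,X): not NE [P1→A gives 7>3; P2→P gives 7>1]
(B,Q,Y): not NE [P1→A gives 6>0; P3→X gives 9>2]
(B,Q,Z): not NE [P1→A gives 6>5; P2→P gives 2>1; P3→X gives 9>2]
(C,P,X): not NE [P3→Z gives 5>4]
(C,P,Y): not NE [P2→Q gives 9>8]
(C,P,Z): not NE [P1→B gives 11>9]
(C,Q,X): not NE [P1→A gives 7>5; P3→Y gives 8>6]
(C,Q,Y): not NE [P1→A gives 6>5]
(C,Q,Z): not NE [P1→A gives 6>5; P3→Y gives 8>6]

Nash profiles: (A,Q,X), (B,P,Z)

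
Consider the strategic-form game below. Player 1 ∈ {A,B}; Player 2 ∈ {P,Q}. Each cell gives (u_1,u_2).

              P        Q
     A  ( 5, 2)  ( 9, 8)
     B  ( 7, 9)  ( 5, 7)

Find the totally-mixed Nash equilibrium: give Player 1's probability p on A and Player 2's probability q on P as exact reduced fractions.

P1 indiff ⇒ q·5+(1-q)·9 = q·7+(1-q)·5 ⇒ q(-2) = (1-q)(-4) ⇒ q = 2/3
P2 indiff ⇒ p·2+(1-p)·9 = p·8+(1-p)·7 ⇒ p(-6) = (1-p)(-2) ⇒ p = 1/4

p=1/4, q=2/3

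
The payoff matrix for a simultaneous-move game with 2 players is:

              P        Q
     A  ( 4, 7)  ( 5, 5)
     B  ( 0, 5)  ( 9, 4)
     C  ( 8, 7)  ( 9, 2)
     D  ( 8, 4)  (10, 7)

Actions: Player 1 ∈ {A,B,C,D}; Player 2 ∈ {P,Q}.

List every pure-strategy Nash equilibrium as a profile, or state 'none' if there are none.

(A,P): not NE [P1→D gives 8>4]
(A,Q): not NE [P1→D gives 10>5; P2→P gives 7>5]
(B,P): not NE [P1→D gives 8>0]
(B,Q): not NE [P1→D gives 10>9; P2→P gives 5>4]
(C,P): NE
(C,Q): not NE [P1→D gives 10>9; P2→P gives 7>2]
(D,P): not NE [P2→Q gives 7>4]
(D,Q): NE

PSNE = {(C,P), (D,Q)}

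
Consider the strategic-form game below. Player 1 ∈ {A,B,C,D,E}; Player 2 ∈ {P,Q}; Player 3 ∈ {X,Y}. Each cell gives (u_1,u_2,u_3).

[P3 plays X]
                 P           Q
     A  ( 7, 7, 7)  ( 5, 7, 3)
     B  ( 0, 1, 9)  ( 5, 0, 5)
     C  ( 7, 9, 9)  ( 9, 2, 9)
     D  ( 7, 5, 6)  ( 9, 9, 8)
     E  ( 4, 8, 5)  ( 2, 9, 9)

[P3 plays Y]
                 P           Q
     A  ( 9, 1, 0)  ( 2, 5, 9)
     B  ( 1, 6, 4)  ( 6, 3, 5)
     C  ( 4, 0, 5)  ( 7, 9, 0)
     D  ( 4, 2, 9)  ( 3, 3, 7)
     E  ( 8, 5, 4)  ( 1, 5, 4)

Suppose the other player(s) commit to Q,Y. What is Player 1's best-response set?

u_1(A vs Q,Y) = 2
u_1(B vs Q,Y) = 6
u_1(C vs Q,Y) = 7
u_1(D vs Q,Y) = 3
u_1(E vs Q,Y) = 1
max payoff 7 at {C}

argmax u_1 = {C}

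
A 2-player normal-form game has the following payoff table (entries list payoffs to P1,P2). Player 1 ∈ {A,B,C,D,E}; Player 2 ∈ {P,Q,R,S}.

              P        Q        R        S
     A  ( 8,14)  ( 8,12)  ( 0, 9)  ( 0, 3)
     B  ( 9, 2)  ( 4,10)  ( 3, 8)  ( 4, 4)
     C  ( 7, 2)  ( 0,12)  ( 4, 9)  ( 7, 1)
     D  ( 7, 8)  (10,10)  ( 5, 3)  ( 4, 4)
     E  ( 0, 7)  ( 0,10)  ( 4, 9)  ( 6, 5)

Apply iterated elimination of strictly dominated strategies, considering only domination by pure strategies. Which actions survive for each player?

P2 drop R (Q beats it: A:12>9 B:10>8 C:12>9 D:10>3 E:10>9)
P2 drop S (Q beats it: A:12>3 B:10>4 C:12>1 D:10>4 E:10>5)
P1 drop C (A beats it: P:8>7 Q:8>0)
P1 drop E (A beats it: P:8>0 Q:8>0)
P1→{A,B,D} P2→{P,Q}

Survivors P1:{A,B,D} P2:{P,Q}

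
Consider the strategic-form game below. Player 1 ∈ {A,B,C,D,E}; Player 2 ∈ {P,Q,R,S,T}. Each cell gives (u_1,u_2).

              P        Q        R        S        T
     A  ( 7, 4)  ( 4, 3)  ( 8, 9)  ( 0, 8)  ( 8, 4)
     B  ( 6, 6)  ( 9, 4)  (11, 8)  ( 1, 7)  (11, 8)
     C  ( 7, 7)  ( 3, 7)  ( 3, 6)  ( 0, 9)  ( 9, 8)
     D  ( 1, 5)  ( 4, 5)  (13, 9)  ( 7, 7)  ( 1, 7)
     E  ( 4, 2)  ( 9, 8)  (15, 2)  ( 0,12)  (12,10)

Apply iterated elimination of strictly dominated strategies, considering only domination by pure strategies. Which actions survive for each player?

IESDS → P1:{B,D,E} P2:{R,S,T}

P2 drop P (S beats it: A:8>4 B:7>6 C:9>7 D:7>5 E:12>2)
P1 drop A (B beats it: Q:9>4 R:11>8 S:1>0 T:11>8)
P1 drop C (B beats it: Q:9>3 R:11>3 S:1>0 T:11>9)
P2 drop Q (S beats it: B:7>4 D:7>5 E:12>8)
P1→{B,D,E} P2→{R,S,T}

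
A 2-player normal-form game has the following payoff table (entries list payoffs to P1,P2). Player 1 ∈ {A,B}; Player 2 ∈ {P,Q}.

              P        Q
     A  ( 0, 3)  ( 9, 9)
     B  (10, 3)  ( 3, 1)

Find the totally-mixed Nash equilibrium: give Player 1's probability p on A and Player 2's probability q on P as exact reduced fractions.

(p,q) = (1/4, 3/8)

P1 indiff ⇒ q·0+(1-q)·9 = q·10+(1-q)·3 ⇒ q(-10) = (1-q)(-6) ⇒ q = 3/8
P2 indiff ⇒ p·3+(1-p)·3 = p·9+(1-p)·1 ⇒ p(-6) = (1-p)(-2) ⇒ p = 1/4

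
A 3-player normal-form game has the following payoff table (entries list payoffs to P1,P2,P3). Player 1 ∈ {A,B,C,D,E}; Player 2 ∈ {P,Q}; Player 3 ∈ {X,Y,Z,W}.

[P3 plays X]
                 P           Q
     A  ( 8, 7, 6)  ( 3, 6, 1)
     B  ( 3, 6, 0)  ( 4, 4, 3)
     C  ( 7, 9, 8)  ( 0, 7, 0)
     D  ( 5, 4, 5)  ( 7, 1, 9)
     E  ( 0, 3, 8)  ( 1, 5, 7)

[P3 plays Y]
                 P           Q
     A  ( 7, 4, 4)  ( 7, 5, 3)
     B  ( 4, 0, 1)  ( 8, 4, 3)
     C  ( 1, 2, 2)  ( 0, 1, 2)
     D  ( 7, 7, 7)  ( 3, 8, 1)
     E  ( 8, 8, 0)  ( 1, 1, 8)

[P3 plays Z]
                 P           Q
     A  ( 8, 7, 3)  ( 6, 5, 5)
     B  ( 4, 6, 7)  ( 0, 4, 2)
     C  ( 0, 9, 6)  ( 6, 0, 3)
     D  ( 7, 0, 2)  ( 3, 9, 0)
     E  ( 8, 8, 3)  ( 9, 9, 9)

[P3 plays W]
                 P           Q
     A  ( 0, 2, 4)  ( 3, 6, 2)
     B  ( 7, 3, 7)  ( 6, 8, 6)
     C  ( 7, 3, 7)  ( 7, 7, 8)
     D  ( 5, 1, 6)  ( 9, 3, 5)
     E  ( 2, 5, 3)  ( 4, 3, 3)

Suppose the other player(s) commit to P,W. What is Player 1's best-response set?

P1 best: {B,C}

u_1(A vs P,W) = 0
u_1(B vs P,W) = 7
u_1(C vs P,W) = 7
u_1(D vs P,W) = 5
u_1(E vs P,W) = 2
max payoff 7 at {B,C}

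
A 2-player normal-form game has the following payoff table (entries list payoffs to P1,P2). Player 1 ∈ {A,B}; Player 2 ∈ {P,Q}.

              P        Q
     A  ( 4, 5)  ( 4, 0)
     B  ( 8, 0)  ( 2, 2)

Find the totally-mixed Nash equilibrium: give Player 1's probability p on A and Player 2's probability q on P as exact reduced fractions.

P1 indiff ⇒ q·4+(1-q)·4 = q·8+(1-q)·2 ⇒ q(-4) = (1-q)(-2) ⇒ q = 1/3
P2 indiff ⇒ p·5+(1-p)·0 = p·0+(1-p)·2 ⇒ p(5) = (1-p)(2) ⇒ p = 2/7

p=2/7, q=1/3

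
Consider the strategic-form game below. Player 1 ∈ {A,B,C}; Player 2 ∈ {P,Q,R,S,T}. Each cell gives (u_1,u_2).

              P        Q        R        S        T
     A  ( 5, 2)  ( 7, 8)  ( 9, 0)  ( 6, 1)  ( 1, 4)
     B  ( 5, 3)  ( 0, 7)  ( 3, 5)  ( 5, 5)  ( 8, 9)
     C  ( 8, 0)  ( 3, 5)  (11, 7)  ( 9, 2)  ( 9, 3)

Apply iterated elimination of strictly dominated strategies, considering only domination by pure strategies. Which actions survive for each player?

Survivors P1:{A,C} P2:{Q,R}

P1 drop B (C beats it: P:8>5 Q:3>0 R:11>3 S:9>5 T:9>8)
P2 drop P (Q beats it: A:8>2 C:5>0)
P2 drop S (Q beats it: A:8>1 C:5>2)
P2 drop T (Q beats it: A:8>4 C:5>3)
P1→{A,C} P2→{Q,R}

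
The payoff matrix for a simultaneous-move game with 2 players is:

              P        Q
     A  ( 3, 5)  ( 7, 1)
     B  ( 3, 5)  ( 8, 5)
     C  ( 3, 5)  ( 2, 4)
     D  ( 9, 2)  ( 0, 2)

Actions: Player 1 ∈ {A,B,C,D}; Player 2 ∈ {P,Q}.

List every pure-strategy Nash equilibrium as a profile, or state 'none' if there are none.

(A,P): not NE [P1→D gives 9>3]
(A,Q): not NE [P1→B gives 8>7; P2→P gives 5>1]
(B,P): not NE [P1→D gives 9>3]
(B,Q): NE
(C,P): not NE [P1→D gives 9>3]
(C,Q): not NE [P1→B gives 8>2; P2→P gives 5>4]
(D,P): NE
(D,Q): not NE [P1→B gives 8>0]

NE set: (B,Q), (D,P)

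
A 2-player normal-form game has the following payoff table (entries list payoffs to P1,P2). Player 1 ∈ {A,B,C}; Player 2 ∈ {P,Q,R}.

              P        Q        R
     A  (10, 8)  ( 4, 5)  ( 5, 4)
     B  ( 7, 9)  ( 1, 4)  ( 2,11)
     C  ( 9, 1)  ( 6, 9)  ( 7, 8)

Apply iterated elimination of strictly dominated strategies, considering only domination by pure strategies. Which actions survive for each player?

P1 drop B (A beats it: P:10>7 Q:4>1 R:5>2)
P2 drop R (Q beats it: A:5>4 C:9>8)
P1→{A,C} P2→{P,Q}

Remaining: P1:{A,C} P2:{P,Q}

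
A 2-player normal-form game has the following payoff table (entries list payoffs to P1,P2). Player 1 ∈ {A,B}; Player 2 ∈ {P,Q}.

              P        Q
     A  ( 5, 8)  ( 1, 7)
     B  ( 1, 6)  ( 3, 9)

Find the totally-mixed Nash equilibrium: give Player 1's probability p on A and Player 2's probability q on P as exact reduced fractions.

P1 indiff ⇒ q·5+(1-q)·1 = q·1+(1-q)·3 ⇒ q(4) = (1-q)(2) ⇒ q = 1/3
P2 indiff ⇒ p·8+(1-p)·6 = p·7+(1-p)·9 ⇒ p(1) = (1-p)(3) ⇒ p = 3/4

(p,q) = (3/4, 1/3)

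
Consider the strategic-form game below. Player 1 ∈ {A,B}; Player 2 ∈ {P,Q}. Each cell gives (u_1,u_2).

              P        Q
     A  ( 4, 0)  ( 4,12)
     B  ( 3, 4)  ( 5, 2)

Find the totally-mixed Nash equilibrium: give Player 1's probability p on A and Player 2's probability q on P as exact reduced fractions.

P1 indiff ⇒ q·4+(1-q)·4 = q·3+(1-q)·5 ⇒ q(1) = (1-q)(1) ⇒ q = 1/2
P2 indiff ⇒ p·0+(1-p)·4 = p·12+(1-p)·2 ⇒ p(-12) = (1-p)(-2) ⇒ p = 1/7

p=1/7, q=1/2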